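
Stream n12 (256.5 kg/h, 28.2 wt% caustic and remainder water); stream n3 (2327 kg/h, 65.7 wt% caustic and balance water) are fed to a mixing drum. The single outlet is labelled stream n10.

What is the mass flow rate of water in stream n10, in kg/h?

982.3 kg/h

water out = water in = 256.5×0.718 + 2327×0.343 = 982.33 kg/h.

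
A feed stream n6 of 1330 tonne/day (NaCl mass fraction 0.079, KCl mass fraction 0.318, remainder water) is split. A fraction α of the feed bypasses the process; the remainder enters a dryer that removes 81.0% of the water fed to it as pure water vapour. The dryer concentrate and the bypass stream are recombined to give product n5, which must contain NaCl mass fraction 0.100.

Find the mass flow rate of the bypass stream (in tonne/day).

758.2 tonne/day

All 1330×0.079 = 105.07 tonne/day of NaCl reaches n5, so n5 = 105.07/0.100 = 1050.7 tonne/day and vapour = 279.3 tonne/day.
The evaporator receives (1−α)·1330 of feed at 0.603 water and removes 0.810 of that water:
0.810×0.603×(1−α)×1330 = 279.3
(1−α) = 279.3/649.61 = 0.4299;  α = 0.5701.
Bypass flow = 0.5701×1330 = 758.17 tonne/day.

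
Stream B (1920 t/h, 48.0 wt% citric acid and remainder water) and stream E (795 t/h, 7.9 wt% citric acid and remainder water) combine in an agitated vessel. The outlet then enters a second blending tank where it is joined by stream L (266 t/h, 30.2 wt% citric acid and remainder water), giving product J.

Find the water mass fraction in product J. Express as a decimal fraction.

0.643

Overall, product flow = 2981 t/h.
water in = 1920×0.520 + 795×0.921 + 266×0.698 = 1916.3 t/h.
water fraction in J = 0.643.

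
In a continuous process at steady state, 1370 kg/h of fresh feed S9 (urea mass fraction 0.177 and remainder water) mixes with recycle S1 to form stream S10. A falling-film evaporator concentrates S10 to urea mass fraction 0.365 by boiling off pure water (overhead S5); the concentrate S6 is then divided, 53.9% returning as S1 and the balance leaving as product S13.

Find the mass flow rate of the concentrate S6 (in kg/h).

1441 kg/h

Overall urea balance (none leaves overhead): urea in fresh feed = urea in product, i.e. 1370×0.177 = (1−0.539)·S6·0.365.
S6 = 242.49/(0.365×0.461) = 1441.1 kg/h.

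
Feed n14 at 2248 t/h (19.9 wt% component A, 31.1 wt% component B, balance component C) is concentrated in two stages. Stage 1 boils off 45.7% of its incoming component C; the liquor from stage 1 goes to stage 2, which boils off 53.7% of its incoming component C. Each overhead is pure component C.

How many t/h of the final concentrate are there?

1423 t/h

component C in feed = 2248×0.490 = 1101.5 t/h.
After stage 1: component C left = (1−0.457)×1101.5 = 598.13; stream total = 1744.6 t/h.
After stage 2: component C left = (1−0.537)×598.13 = 276.93; final concentrate = 1423.4 t/h.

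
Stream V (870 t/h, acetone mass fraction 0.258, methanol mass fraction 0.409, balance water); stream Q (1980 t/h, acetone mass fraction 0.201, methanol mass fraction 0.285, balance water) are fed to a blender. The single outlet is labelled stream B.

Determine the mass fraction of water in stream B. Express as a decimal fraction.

0.459

Total flow out = 870 + 1980 = 2850 t/h.
water in = 870×0.333 + 1980×0.514 = 1307.4 t/h.
water mass fraction in B = 1307.4/2850 = 0.459.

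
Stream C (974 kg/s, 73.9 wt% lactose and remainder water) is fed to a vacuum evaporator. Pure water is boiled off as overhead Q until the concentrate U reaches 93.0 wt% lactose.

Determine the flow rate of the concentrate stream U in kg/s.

774 kg/s

lactose is conserved: 974×0.739 = 719.79 kg/s all reports to the concentrate.
Concentrate = 719.79/(target fraction) = 773.96 kg/s.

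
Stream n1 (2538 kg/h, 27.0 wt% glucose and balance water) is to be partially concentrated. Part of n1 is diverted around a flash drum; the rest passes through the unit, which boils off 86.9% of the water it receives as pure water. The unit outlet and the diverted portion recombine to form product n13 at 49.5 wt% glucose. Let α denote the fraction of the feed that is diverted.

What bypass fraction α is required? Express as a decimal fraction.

All 2538×0.270 = 685.26 kg/h of glucose reaches n13, so n13 = 685.26/0.495 = 1384.4 kg/h and vapour = 1153.6 kg/h.
The evaporator receives (1−α)·2538 of feed at 0.730 water and removes 0.869 of that water:
0.869×0.730×(1−α)×2538 = 1153.6
(1−α) = 1153.6/1610 = 0.7165;  α = 0.2835.

0.283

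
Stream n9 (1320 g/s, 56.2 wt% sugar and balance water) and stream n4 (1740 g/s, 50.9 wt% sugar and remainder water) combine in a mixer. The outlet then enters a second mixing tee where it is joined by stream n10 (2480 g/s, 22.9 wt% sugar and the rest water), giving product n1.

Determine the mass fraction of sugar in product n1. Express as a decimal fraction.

0.396

Overall, product flow = 5540 g/s.
sugar in = 1320×0.562 + 1740×0.509 + 2480×0.229 = 2195.4 g/s.
sugar fraction in n1 = 0.396.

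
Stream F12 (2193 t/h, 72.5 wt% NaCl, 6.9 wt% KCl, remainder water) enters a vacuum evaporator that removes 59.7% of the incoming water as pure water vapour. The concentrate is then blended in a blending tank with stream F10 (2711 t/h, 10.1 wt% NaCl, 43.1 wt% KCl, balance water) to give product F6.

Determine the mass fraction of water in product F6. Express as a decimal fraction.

0.313

Vapour removed = 0.597×0.206×2193 = 269.7 t/h; concentrate = 1923.3 t/h.
water reaching the mixer = 182.06 (from concentrate) + 2711×0.468 = 1450.8 t/h.
Product flow = 1923.3 + 2711 = 4634.3 t/h; water fraction = 0.313.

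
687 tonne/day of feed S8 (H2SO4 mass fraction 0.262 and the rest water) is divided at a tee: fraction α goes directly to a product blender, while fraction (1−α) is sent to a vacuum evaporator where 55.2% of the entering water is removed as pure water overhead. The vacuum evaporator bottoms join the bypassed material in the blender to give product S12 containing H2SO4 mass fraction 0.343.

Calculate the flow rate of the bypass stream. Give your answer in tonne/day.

288.8 tonne/day

All 687×0.262 = 179.99 tonne/day of H2SO4 reaches S12, so S12 = 179.99/0.343 = 524.76 tonne/day and vapour = 162.24 tonne/day.
The evaporator receives (1−α)·687 of feed at 0.738 water and removes 0.552 of that water:
0.552×0.738×(1−α)×687 = 162.24
(1−α) = 162.24/279.87 = 0.5797;  α = 0.4203.
Bypass flow = 0.4203×687 = 288.75 tonne/day.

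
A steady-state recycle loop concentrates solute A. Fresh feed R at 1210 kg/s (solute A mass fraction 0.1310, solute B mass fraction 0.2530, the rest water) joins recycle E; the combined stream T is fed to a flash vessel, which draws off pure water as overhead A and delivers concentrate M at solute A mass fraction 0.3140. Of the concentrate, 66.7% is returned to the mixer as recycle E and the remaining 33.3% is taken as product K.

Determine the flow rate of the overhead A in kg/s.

705.2 kg/s

Overall solute A balance (none leaves overhead): solute A in fresh feed = solute A in product, i.e. 1210×0.131 = (1−0.667)·M·0.314.
M = 158.51/(0.314×0.333) = 1515.9 kg/s.
Recycle E = 0.667×1515.9 = 1011.1 kg/s.
Combined feed T = 1210 + 1011.1 = 2221.1 kg/s.
Overhead A = T − M = 2221.1 − 1515.9 = 705.19 kg/s.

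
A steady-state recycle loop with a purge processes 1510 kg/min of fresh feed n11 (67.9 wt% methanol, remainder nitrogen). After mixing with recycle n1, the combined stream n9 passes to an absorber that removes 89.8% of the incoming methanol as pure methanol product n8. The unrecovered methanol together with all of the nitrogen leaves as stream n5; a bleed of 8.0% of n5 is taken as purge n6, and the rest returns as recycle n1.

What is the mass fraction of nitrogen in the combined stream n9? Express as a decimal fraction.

0.8426

nitrogen enters only via n11 and leaves only via the purge: 1510×0.321 = 0.080×(nitrogen in n5), and the absorber passes all nitrogen, so nitrogen in n9 = nitrogen in n5 = 6058.9 kg/min.
methanol in n9: m_A = 1510×0.679 + (1−0.080)·(1−0.898)·m_A, so m_A = 1025.3/0.9062 = 1131.5 kg/min.
n9 = 1131.5 + 6058.9 = 7190.3 kg/min.
nitrogen fraction in n9 = 6058.9/7190.3 = 0.8426.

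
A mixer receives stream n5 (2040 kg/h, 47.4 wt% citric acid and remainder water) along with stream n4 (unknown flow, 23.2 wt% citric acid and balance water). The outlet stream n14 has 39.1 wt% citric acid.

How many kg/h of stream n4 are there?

Let n4 be the unknown flow. Total out = 2040 + n4.
citric acid balance: 966.96 + 0.232·n4 = 0.391·(2040 + n4)
(0.232 − 0.391)·n4 = 0.391×2040 − 966.96 = -169.32
n4 = -169.32 / -0.159 = 1064.9 kg/h

1065 kg/h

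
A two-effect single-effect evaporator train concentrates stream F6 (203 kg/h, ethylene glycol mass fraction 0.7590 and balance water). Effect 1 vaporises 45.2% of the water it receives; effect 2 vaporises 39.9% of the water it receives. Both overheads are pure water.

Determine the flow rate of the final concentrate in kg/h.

170.2 kg/h

water in feed = 203×0.241 = 48.923 kg/h.
After stage 1: water left = (1−0.452)×48.923 = 26.81; stream total = 180.89 kg/h.
After stage 2: water left = (1−0.399)×26.81 = 16.113; final concentrate = 170.19 kg/h.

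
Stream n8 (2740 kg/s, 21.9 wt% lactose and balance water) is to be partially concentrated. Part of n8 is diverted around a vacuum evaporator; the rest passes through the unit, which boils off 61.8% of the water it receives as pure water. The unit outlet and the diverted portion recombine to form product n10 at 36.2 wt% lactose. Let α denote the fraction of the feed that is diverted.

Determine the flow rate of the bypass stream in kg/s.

497.5 kg/s

All 2740×0.219 = 600.06 kg/s of lactose reaches n10, so n10 = 600.06/0.362 = 1657.6 kg/s and vapour = 1082.4 kg/s.
The evaporator receives (1−α)·2740 of feed at 0.781 water and removes 0.618 of that water:
0.618×0.781×(1−α)×2740 = 1082.4
(1−α) = 1082.4/1322.5 = 0.8184;  α = 0.1816.
Bypass flow = 0.1816×2740 = 497.47 kg/s.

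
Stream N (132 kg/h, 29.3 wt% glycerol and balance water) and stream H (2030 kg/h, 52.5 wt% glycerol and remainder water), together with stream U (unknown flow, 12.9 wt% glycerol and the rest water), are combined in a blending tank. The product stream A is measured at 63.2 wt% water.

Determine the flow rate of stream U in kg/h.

1292 kg/h

Let U be the unknown flow. Total out = 2162 + U.
water balance: 1057.6 + 0.871·U = 0.632·(2162 + U)
(0.871 − 0.632)·U = 0.632×2162 − 1057.6 = 308.81
U = 308.81 / 0.239 = 1292.1 kg/h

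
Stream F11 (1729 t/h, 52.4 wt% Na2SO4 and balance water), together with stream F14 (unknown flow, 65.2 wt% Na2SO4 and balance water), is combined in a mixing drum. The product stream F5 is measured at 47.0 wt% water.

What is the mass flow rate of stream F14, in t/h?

85.03 t/h

Let F14 be the unknown flow. Total out = 1729 + F14.
water balance: 823 + 0.348·F14 = 0.470·(1729 + F14)
(0.348 − 0.470)·F14 = 0.470×1729 − 823 = -10.374
F14 = -10.374 / -0.122 = 85.033 t/h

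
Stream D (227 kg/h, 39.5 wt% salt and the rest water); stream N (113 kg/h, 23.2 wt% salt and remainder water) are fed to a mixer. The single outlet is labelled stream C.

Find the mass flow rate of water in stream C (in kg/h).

water out = water in = 227×0.605 + 113×0.768 = 224.12 kg/h.

224.1 kg/h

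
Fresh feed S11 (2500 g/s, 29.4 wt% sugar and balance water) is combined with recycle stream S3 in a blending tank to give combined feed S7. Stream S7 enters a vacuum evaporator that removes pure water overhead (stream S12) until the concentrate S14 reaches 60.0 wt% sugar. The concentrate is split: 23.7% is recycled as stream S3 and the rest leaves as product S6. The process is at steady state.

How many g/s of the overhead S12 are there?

Overall sugar balance (none leaves overhead): sugar in fresh feed = sugar in product, i.e. 2500×0.294 = (1−0.237)·S14·0.600.
S14 = 735/(0.600×0.763) = 1605.5 g/s.
Recycle S3 = 0.237×1605.5 = 380.5 g/s.
Combined feed S7 = 2500 + 380.5 = 2880.5 g/s.
Overhead S12 = S7 − S14 = 2880.5 − 1605.5 = 1275 g/s.

1275 g/s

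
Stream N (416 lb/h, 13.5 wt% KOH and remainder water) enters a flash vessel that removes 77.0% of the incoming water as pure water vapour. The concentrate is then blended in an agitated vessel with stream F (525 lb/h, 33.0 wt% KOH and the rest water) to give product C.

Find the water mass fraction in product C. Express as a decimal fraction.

0.654

Vapour removed = 0.770×0.865×416 = 277.08 lb/h; concentrate = 138.92 lb/h.
water reaching the mixer = 82.763 (from concentrate) + 525×0.670 = 434.51 lb/h.
Product flow = 138.92 + 525 = 663.92 lb/h; water fraction = 0.654.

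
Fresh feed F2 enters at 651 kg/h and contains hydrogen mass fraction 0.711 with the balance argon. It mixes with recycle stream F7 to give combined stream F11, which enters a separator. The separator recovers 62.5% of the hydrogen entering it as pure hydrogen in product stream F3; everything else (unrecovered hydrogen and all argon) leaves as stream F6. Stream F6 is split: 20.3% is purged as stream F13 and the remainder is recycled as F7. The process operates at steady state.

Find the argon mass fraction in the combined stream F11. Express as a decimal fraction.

0.584

argon enters only via F2 and leaves only via the purge: 651×0.289 = 0.203×(argon in F6), and the separator passes all argon, so argon in F11 = argon in F6 = 926.79 kg/h.
hydrogen in F11: m_A = 651×0.711 + (1−0.203)·(1−0.625)·m_A, so m_A = 462.86/0.7011 = 660.17 kg/h.
F11 = 660.17 + 926.79 = 1587 kg/h.
argon fraction in F11 = 926.79/1587 = 0.584.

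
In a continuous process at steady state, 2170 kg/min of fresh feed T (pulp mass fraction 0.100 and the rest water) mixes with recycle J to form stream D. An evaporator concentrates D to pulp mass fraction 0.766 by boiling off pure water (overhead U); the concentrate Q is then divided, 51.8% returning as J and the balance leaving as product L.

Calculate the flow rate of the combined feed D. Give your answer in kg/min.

Overall pulp balance (none leaves overhead): pulp in fresh feed = pulp in product, i.e. 2170×0.100 = (1−0.518)·Q·0.766.
Q = 217/(0.766×0.482) = 587.74 kg/min.
Recycle J = 0.518×587.74 = 304.45 kg/min.
Combined feed D = 2170 + 304.45 = 2474.4 kg/min.

2474 kg/min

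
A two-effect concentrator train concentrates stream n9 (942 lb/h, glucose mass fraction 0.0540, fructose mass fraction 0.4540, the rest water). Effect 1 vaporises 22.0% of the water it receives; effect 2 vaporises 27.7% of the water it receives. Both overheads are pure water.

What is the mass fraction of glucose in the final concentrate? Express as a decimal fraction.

0.0687

water in feed = 942×0.492 = 463.46 lb/h.
After stage 1: water left = (1−0.220)×463.46 = 361.5; stream total = 840.04 lb/h.
After stage 2: water left = (1−0.277)×361.5 = 261.37; final concentrate = 739.9 lb/h.
glucose fraction = 50.868/739.9 = 0.0687.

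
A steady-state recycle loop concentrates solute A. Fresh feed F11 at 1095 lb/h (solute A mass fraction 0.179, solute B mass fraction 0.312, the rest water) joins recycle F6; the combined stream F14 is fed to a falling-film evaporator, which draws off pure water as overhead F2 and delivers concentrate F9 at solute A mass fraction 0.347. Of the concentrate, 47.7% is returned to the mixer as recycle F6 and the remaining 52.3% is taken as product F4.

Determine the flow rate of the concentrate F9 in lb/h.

1080 lb/h

Overall solute A balance (none leaves overhead): solute A in fresh feed = solute A in product, i.e. 1095×0.179 = (1−0.477)·F9·0.347.
F9 = 196/(0.347×0.523) = 1080 lb/h.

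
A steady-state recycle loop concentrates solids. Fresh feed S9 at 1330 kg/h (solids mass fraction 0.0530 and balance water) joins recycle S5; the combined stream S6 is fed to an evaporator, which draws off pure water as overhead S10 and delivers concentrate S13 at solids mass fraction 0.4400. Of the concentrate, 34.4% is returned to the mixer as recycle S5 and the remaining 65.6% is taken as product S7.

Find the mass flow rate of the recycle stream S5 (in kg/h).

Overall solids balance (none leaves overhead): solids in fresh feed = solids in product, i.e. 1330×0.053 = (1−0.344)·S13·0.440.
S13 = 70.49/(0.440×0.656) = 244.21 kg/h.
Recycle S5 = 0.344×244.21 = 84.01 kg/h.

84.01 kg/h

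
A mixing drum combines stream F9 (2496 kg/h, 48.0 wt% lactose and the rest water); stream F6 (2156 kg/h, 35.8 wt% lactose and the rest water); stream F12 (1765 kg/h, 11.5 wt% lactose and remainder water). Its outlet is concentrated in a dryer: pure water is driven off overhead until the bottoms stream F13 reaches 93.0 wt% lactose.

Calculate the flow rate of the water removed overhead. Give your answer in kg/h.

4081 kg/h

lactose entering = 2496×0.480 + 2156×0.358 + 1765×0.115 = 2172.9 kg/h.
All lactose reports to F13, so F13 = 2172.9/0.930 = 2336.5 kg/h.
Total feed = 6417 kg/h; overhead = 6417 − 2336.5 = 4080.5 kg/h.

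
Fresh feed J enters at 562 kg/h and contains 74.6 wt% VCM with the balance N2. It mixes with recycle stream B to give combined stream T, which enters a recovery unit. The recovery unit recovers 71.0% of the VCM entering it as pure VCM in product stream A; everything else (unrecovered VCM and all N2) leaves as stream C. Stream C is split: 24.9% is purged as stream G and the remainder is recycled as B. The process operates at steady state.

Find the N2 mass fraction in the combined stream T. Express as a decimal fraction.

0.5168

N2 enters only via J and leaves only via the purge: 562×0.254 = 0.249×(N2 in C), and the recovery unit passes all N2, so N2 in T = N2 in C = 573.29 kg/h.
VCM in T: m_A = 562×0.746 + (1−0.249)·(1−0.710)·m_A, so m_A = 419.25/0.7822 = 535.98 kg/h.
T = 535.98 + 573.29 = 1109.3 kg/h.
N2 fraction in T = 573.29/1109.3 = 0.5168.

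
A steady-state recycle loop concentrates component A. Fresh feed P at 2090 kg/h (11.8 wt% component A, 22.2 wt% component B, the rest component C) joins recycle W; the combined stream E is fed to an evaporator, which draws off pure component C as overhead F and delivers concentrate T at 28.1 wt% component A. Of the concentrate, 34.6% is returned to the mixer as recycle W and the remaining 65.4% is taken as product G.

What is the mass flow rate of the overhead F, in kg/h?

Overall component A balance (none leaves overhead): component A in fresh feed = component A in product, i.e. 2090×0.118 = (1−0.346)·T·0.281.
T = 246.62/(0.281×0.654) = 1342 kg/h.
Recycle W = 0.346×1342 = 464.32 kg/h.
Combined feed E = 2090 + 464.32 = 2554.3 kg/h.
Overhead F = E − T = 2554.3 − 1342 = 1212.3 kg/h.

1212 kg/h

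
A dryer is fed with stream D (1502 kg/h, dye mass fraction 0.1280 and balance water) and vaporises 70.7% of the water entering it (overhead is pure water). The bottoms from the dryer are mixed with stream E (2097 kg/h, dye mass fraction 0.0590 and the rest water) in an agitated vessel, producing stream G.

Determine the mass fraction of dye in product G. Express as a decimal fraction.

Vapour removed = 0.707×0.872×1502 = 925.99 kg/h; concentrate = 576.01 kg/h.
dye reaching the mixer = 192.26 (from concentrate) + 2097×0.059 = 315.98 kg/h.
Product flow = 576.01 + 2097 = 2673 kg/h; dye fraction = 0.1182.

0.1182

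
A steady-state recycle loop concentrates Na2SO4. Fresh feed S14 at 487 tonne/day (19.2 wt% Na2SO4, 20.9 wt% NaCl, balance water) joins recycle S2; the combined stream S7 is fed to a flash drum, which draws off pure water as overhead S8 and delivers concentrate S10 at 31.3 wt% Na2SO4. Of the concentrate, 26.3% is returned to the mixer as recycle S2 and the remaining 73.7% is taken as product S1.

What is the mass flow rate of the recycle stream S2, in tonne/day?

Overall Na2SO4 balance (none leaves overhead): Na2SO4 in fresh feed = Na2SO4 in product, i.e. 487×0.192 = (1−0.263)·S10·0.313.
S10 = 93.504/(0.313×0.737) = 405.34 tonne/day.
Recycle S2 = 0.263×405.34 = 106.6 tonne/day.

106.6 tonne/day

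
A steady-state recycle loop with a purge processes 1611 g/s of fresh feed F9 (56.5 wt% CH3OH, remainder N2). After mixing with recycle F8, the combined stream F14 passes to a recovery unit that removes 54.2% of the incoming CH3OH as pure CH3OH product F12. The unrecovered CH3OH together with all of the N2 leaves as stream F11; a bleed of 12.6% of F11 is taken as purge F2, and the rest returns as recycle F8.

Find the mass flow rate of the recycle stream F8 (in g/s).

N2 enters only via F9 and leaves only via the purge: 1611×0.435 = 0.126×(N2 in F11), and the recovery unit passes all N2, so N2 in F14 = N2 in F11 = 5561.8 g/s.
CH3OH in F14: m_A = 1611×0.565 + (1−0.126)·(1−0.542)·m_A, so m_A = 910.21/0.5997 = 1517.8 g/s.
F11 = (1−0.542)×1517.8 + 5561.8 = 6256.9 g/s.
Recycle F8 = (1−0.126)×6256.9 = 5468.5 g/s.

5469 g/s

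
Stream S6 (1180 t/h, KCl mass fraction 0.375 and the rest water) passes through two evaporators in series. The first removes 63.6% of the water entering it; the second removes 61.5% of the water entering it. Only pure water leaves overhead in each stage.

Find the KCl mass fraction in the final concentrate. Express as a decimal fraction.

water in feed = 1180×0.625 = 737.5 t/h.
After stage 1: water left = (1−0.636)×737.5 = 268.45; stream total = 710.95 t/h.
After stage 2: water left = (1−0.615)×268.45 = 103.35; final concentrate = 545.85 t/h.
KCl fraction = 442.5/545.85 = 0.811.

0.811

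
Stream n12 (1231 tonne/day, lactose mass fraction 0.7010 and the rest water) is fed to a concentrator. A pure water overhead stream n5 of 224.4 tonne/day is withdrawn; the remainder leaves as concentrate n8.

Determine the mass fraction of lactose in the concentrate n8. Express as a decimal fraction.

lactose is not removed: 1231×0.701 = 862.93 tonne/day of lactose enters n8.
Concentrate = 1231 − 224.4 = 1006.6 tonne/day.
Mass fraction = 862.93/1006.6 = 0.8573.

0.8573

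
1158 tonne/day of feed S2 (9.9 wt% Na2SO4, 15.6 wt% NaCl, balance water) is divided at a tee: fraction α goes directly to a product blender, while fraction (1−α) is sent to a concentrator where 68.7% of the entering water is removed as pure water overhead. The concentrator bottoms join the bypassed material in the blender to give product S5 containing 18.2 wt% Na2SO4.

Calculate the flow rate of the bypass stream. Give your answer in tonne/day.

126.2 tonne/day

All 1158×0.099 = 114.64 tonne/day of Na2SO4 reaches S5, so S5 = 114.64/0.182 = 629.9 tonne/day and vapour = 528.1 tonne/day.
The evaporator receives (1−α)·1158 of feed at 0.745 water and removes 0.687 of that water:
0.687×0.745×(1−α)×1158 = 528.1
(1−α) = 528.1/592.68 = 0.8910;  α = 0.1090.
Bypass flow = 0.1090×1158 = 126.18 tonne/day.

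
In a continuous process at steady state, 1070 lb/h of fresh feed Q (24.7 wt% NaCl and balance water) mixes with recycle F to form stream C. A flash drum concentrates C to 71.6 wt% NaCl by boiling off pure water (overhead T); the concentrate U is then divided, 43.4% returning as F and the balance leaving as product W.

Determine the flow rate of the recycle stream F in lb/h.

Overall NaCl balance (none leaves overhead): NaCl in fresh feed = NaCl in product, i.e. 1070×0.247 = (1−0.434)·U·0.716.
U = 264.29/(0.716×0.566) = 652.16 lb/h.
Recycle F = 0.434×652.16 = 283.04 lb/h.

283 lb/h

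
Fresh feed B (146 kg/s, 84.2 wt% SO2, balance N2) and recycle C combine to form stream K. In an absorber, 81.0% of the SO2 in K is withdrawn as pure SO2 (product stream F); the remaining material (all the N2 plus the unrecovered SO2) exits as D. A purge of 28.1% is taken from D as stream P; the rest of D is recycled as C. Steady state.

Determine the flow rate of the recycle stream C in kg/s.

N2 enters only via B and leaves only via the purge: 146×0.158 = 0.281×(N2 in D), and the absorber passes all N2, so N2 in K = N2 in D = 82.093 kg/s.
SO2 in K: m_A = 146×0.842 + (1−0.281)·(1−0.810)·m_A, so m_A = 122.93/0.8634 = 142.38 kg/s.
D = (1−0.810)×142.38 + 82.093 = 109.15 kg/s.
Recycle C = (1−0.281)×109.15 = 78.475 kg/s.

78.48 kg/s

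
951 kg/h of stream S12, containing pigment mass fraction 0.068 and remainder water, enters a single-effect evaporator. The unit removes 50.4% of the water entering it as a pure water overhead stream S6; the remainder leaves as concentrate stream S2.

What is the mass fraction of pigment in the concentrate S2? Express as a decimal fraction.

0.128

pigment is not removed: 951×0.068 = 64.668 kg/h of pigment enters S2.
water entering = 951×0.932 = 886.33 kg/h; overhead removed = 0.504×886.33 = 446.71 kg/h.
Concentrate = 951 − 446.71 = 504.29 kg/h.
Mass fraction = 64.668/504.29 = 0.128.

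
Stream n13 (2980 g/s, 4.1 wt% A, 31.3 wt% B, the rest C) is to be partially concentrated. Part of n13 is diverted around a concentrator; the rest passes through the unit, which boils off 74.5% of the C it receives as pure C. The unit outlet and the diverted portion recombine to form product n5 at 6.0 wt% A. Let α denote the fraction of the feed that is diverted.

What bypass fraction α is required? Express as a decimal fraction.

0.342

All 2980×0.041 = 122.18 g/s of A reaches n5, so n5 = 122.18/0.060 = 2036.3 g/s and vapour = 943.67 g/s.
The evaporator receives (1−α)·2980 of feed at 0.646 C and removes 0.745 of that C:
0.745×0.646×(1−α)×2980 = 943.67
(1−α) = 943.67/1434.2 = 0.6580;  α = 0.3420.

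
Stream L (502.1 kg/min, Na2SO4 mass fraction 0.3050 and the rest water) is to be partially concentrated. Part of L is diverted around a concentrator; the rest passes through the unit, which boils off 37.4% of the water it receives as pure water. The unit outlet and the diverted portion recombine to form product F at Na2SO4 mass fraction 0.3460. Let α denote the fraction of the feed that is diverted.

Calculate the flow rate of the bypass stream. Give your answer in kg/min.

273.2 kg/min

All 502.1×0.305 = 153.14 kg/min of Na2SO4 reaches F, so F = 153.14/0.346 = 442.6 kg/min and vapour = 59.497 kg/min.
The evaporator receives (1−α)·502.1 of feed at 0.695 water and removes 0.374 of that water:
0.374×0.695×(1−α)×502.1 = 59.497
(1−α) = 59.497/130.51 = 0.4559;  α = 0.5441.
Bypass flow = 0.5441×502.1 = 273.2 kg/min.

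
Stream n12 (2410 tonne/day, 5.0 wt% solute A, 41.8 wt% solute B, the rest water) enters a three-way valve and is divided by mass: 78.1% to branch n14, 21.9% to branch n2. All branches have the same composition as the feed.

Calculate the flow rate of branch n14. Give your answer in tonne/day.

1882 tonne/day

Branch n14 flow = 0.781×2410 = 1882.2 tonne/day.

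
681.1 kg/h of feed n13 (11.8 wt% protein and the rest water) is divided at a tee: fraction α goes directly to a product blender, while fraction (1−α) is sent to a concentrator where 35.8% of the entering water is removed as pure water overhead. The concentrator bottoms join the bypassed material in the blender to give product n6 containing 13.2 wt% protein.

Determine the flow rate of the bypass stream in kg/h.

All 681.1×0.118 = 80.37 kg/h of protein reaches n6, so n6 = 80.37/0.132 = 608.86 kg/h and vapour = 72.238 kg/h.
The evaporator receives (1−α)·681.1 of feed at 0.882 water and removes 0.358 of that water:
0.358×0.882×(1−α)×681.1 = 72.238
(1−α) = 72.238/215.06 = 0.3359;  α = 0.6641.
Bypass flow = 0.6641×681.1 = 452.32 kg/h.

452.3 kg/h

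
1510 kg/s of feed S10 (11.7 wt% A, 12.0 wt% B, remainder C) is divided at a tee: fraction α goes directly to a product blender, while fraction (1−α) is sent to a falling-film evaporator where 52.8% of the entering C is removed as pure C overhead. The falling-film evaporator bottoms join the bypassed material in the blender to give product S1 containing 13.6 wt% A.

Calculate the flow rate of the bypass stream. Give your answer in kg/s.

986.4 kg/s

All 1510×0.117 = 176.67 kg/s of A reaches S1, so S1 = 176.67/0.136 = 1299 kg/s and vapour = 210.96 kg/s.
The evaporator receives (1−α)·1510 of feed at 0.763 C and removes 0.528 of that C:
0.528×0.763×(1−α)×1510 = 210.96
(1−α) = 210.96/608.32 = 0.3468;  α = 0.6532.
Bypass flow = 0.6532×1510 = 986.36 kg/s.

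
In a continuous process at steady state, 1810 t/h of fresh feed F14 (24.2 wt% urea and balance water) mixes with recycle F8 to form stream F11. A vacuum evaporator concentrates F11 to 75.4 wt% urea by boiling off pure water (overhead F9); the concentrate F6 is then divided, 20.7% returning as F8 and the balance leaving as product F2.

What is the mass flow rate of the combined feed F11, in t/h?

1962 t/h

Overall urea balance (none leaves overhead): urea in fresh feed = urea in product, i.e. 1810×0.242 = (1−0.207)·F6·0.754.
F6 = 438.02/(0.754×0.793) = 732.57 t/h.
Recycle F8 = 0.207×732.57 = 151.64 t/h.
Combined feed F11 = 1810 + 151.64 = 1961.6 t/h.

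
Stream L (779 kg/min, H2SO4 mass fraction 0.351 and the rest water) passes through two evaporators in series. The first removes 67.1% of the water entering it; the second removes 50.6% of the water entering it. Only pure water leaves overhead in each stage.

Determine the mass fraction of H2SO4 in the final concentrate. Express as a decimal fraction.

water in feed = 779×0.649 = 505.57 kg/min.
After stage 1: water left = (1−0.671)×505.57 = 166.33; stream total = 439.76 kg/min.
After stage 2: water left = (1−0.506)×166.33 = 82.168; final concentrate = 355.6 kg/min.
H2SO4 fraction = 273.43/355.6 = 0.769.

0.769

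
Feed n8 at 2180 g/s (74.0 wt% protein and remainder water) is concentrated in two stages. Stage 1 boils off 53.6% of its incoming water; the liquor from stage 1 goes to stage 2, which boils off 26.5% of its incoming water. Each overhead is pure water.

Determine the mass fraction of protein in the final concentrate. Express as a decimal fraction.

water in feed = 2180×0.260 = 566.8 g/s.
After stage 1: water left = (1−0.536)×566.8 = 263; stream total = 1876.2 g/s.
After stage 2: water left = (1−0.265)×263 = 193.3; final concentrate = 1806.5 g/s.
protein fraction = 1613.2/1806.5 = 0.893.

0.893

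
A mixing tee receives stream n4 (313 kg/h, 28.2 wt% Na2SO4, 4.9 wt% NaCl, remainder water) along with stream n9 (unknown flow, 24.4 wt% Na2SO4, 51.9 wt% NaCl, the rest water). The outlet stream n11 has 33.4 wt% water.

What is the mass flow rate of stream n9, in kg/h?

1081 kg/h

Let n9 be the unknown flow. Total out = 313 + n9.
water balance: 209.4 + 0.237·n9 = 0.334·(313 + n9)
(0.237 − 0.334)·n9 = 0.334×313 − 209.4 = -104.86
n9 = -104.86 / -0.097 = 1081 kg/h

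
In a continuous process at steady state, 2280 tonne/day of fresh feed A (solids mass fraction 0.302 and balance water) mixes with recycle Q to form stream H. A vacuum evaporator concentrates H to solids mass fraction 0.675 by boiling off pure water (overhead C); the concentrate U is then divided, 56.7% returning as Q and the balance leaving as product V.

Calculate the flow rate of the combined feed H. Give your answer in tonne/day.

Overall solids balance (none leaves overhead): solids in fresh feed = solids in product, i.e. 2280×0.302 = (1−0.567)·U·0.675.
U = 688.56/(0.675×0.433) = 2355.9 tonne/day.
Recycle Q = 0.567×2355.9 = 1335.8 tonne/day.
Combined feed H = 2280 + 1335.8 = 3615.8 tonne/day.

3616 tonne/day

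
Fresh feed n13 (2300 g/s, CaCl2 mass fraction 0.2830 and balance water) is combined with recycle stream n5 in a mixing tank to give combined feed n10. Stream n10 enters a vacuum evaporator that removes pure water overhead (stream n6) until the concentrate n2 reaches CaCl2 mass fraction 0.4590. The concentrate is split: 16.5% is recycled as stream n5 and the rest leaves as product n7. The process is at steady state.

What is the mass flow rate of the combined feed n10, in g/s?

2580 g/s

Overall CaCl2 balance (none leaves overhead): CaCl2 in fresh feed = CaCl2 in product, i.e. 2300×0.283 = (1−0.165)·n2·0.459.
n2 = 650.9/(0.459×0.835) = 1698.3 g/s.
Recycle n5 = 0.165×1698.3 = 280.22 g/s.
Combined feed n10 = 2300 + 280.22 = 2580.2 g/s.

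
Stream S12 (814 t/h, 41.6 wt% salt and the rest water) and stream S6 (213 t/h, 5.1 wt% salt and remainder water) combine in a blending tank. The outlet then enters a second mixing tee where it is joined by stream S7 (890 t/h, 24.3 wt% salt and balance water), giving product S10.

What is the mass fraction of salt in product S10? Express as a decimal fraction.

Overall, product flow = 1917 t/h.
salt in = 814×0.416 + 213×0.051 + 890×0.243 = 565.76 t/h.
salt fraction in S10 = 0.2951.

0.2951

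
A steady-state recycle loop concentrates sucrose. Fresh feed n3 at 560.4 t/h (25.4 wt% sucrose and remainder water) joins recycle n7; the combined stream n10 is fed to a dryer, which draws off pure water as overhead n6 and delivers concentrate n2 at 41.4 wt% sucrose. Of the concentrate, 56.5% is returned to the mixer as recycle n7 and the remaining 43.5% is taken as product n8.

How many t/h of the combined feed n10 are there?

1007 t/h

Overall sucrose balance (none leaves overhead): sucrose in fresh feed = sucrose in product, i.e. 560.4×0.254 = (1−0.565)·n2·0.414.
n2 = 142.34/(0.414×0.435) = 790.39 t/h.
Recycle n7 = 0.565×790.39 = 446.57 t/h.
Combined feed n10 = 560.4 + 446.57 = 1007 t/h.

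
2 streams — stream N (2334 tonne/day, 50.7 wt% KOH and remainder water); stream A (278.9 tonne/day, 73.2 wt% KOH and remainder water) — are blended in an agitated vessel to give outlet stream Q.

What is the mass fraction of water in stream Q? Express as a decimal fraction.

0.469

Total flow out = 2334 + 278.9 = 2612.9 tonne/day.
water in = 2334×0.493 + 278.9×0.268 = 1225.4 tonne/day.
water mass fraction in Q = 1225.4/2612.9 = 0.469.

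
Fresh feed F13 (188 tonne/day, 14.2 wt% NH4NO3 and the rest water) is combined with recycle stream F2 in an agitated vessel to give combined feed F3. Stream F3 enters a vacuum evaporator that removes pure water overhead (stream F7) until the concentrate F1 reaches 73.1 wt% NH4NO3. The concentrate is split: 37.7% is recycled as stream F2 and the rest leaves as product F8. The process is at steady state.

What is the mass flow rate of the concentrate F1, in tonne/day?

Overall NH4NO3 balance (none leaves overhead): NH4NO3 in fresh feed = NH4NO3 in product, i.e. 188×0.142 = (1−0.377)·F1·0.731.
F1 = 26.696/(0.731×0.623) = 58.619 tonne/day.

58.62 tonne/day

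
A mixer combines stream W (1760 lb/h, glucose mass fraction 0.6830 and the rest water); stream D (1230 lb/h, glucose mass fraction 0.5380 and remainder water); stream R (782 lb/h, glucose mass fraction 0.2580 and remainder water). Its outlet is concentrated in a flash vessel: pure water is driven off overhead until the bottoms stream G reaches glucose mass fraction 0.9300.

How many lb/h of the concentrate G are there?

glucose entering = 1760×0.683 + 1230×0.538 + 782×0.258 = 2065.6 lb/h.
All glucose reports to G, so G = 2065.6/0.930 = 2221 lb/h.

2221 lb/h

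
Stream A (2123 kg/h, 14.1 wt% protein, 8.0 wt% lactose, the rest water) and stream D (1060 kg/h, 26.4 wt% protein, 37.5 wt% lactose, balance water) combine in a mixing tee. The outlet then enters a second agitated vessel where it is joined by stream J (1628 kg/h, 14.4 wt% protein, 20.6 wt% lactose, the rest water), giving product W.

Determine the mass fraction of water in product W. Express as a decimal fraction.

0.6433

Overall, product flow = 4811 kg/h.
water in = 2123×0.779 + 1060×0.361 + 1628×0.650 = 3094.7 kg/h.
water fraction in W = 0.6433.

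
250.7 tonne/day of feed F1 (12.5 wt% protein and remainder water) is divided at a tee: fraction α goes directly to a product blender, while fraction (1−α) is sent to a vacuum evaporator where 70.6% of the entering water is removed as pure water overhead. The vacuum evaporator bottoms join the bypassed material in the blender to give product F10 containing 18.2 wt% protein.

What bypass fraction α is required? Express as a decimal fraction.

All 250.7×0.125 = 31.337 tonne/day of protein reaches F10, so F10 = 31.337/0.182 = 172.18 tonne/day and vapour = 78.516 tonne/day.
The evaporator receives (1−α)·250.7 of feed at 0.875 water and removes 0.706 of that water:
0.706×0.875×(1−α)×250.7 = 78.516
(1−α) = 78.516/154.87 = 0.5070;  α = 0.4930.

0.493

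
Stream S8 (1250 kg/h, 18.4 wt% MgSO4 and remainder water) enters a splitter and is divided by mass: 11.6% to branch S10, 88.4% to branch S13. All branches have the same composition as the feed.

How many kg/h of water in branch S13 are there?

901.7 kg/h

Branch S13 total = 0.884×1250 = 1105 kg/h.
water in S13 = 0.816×1105 = 901.68 kg/h.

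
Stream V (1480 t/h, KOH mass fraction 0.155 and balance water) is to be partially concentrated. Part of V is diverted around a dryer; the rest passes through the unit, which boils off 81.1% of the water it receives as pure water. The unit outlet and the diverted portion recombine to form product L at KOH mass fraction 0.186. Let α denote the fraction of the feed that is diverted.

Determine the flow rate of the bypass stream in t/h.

1120 t/h

All 1480×0.155 = 229.4 t/h of KOH reaches L, so L = 229.4/0.186 = 1233.3 t/h and vapour = 246.67 t/h.
The evaporator receives (1−α)·1480 of feed at 0.845 water and removes 0.811 of that water:
0.811×0.845×(1−α)×1480 = 246.67
(1−α) = 246.67/1014.2 = 0.2432;  α = 0.7568.
Bypass flow = 0.7568×1480 = 1120.1 t/h.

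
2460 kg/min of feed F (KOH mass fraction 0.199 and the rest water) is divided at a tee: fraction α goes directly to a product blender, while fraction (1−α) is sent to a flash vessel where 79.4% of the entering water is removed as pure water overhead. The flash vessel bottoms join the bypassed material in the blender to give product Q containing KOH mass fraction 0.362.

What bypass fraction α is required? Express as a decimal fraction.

0.292

All 2460×0.199 = 489.54 kg/min of KOH reaches Q, so Q = 489.54/0.362 = 1352.3 kg/min and vapour = 1107.7 kg/min.
The evaporator receives (1−α)·2460 of feed at 0.801 water and removes 0.794 of that water:
0.794×0.801×(1−α)×2460 = 1107.7
(1−α) = 1107.7/1564.5 = 0.7080;  α = 0.2920.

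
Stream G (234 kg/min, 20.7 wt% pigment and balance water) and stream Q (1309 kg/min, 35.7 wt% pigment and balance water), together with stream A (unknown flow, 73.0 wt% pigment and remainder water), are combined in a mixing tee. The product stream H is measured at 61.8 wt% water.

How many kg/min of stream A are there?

Let A be the unknown flow. Total out = 1543 + A.
water balance: 1027.2 + 0.270·A = 0.618·(1543 + A)
(0.270 − 0.618)·A = 0.618×1543 − 1027.2 = -73.675
A = -73.675 / -0.348 = 211.71 kg/min

211.7 kg/min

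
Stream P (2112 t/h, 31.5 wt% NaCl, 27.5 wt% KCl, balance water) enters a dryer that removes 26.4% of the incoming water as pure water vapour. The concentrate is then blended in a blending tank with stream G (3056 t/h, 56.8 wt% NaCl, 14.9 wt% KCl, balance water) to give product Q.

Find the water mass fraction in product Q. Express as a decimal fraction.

Vapour removed = 0.264×0.410×2112 = 228.6 t/h; concentrate = 1883.4 t/h.
water reaching the mixer = 637.32 (from concentrate) + 3056×0.283 = 1502.2 t/h.
Product flow = 1883.4 + 3056 = 4939.4 t/h; water fraction = 0.3041.

0.3041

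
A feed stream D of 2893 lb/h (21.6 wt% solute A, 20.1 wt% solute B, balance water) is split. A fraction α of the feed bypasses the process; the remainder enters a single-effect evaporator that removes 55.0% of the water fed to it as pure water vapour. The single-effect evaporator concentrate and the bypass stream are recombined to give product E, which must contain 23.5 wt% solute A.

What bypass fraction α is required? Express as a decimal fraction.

0.748

All 2893×0.216 = 624.89 lb/h of solute A reaches E, so E = 624.89/0.235 = 2659.1 lb/h and vapour = 233.9 lb/h.
The evaporator receives (1−α)·2893 of feed at 0.583 water and removes 0.550 of that water:
0.550×0.583×(1−α)×2893 = 233.9
(1−α) = 233.9/927.64 = 0.2521;  α = 0.7479.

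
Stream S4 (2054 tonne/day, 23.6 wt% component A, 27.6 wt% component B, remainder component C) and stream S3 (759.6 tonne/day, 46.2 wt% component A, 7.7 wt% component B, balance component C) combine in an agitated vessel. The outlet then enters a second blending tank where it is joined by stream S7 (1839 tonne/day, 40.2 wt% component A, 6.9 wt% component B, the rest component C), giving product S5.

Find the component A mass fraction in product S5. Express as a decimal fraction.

Overall, product flow = 4652.6 tonne/day.
component A in = 2054×0.236 + 759.6×0.462 + 1839×0.402 = 1575 tonne/day.
component A fraction in S5 = 0.339.

0.339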